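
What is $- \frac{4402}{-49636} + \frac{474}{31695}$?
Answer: $\frac{27174809}{262202170} \approx 0.10364$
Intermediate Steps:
$- \frac{4402}{-49636} + \frac{474}{31695} = \left(-4402\right) \left(- \frac{1}{49636}\right) + 474 \cdot \frac{1}{31695} = \frac{2201}{24818} + \frac{158}{10565} = \frac{27174809}{262202170}$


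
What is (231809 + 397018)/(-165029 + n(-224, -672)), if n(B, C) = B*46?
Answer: -628827/175333 ≈ -3.5865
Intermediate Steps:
n(B, C) = 46*B
(231809 + 397018)/(-165029 + n(-224, -672)) = (231809 + 397018)/(-165029 + 46*(-224)) = 628827/(-165029 - 10304) = 628827/(-175333) = 628827*(-1/175333) = -628827/175333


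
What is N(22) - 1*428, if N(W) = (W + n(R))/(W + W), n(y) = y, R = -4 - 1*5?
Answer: -18819/44 ≈ -427.70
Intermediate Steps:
R = -9 (R = -4 - 5 = -9)
N(W) = (-9 + W)/(2*W) (N(W) = (W - 9)/(W + W) = (-9 + W)/((2*W)) = (-9 + W)*(1/(2*W)) = (-9 + W)/(2*W))
N(22) - 1*428 = (½)*(-9 + 22)/22 - 1*428 = (½)*(1/22)*13 - 428 = 13/44 - 428 = -18819/44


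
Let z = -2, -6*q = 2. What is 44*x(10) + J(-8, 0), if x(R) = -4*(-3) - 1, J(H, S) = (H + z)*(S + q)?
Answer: 1462/3 ≈ 487.33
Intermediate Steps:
q = -⅓ (q = -⅙*2 = -⅓ ≈ -0.33333)
J(H, S) = (-2 + H)*(-⅓ + S) (J(H, S) = (H - 2)*(S - ⅓) = (-2 + H)*(-⅓ + S))
x(R) = 11 (x(R) = 12 - 1 = 11)
44*x(10) + J(-8, 0) = 44*11 + (⅔ - 2*0 - ⅓*(-8) - 8*0) = 484 + (⅔ + 0 + 8/3 + 0) = 484 + 10/3 = 1462/3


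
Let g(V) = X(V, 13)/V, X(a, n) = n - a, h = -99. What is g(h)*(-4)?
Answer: 448/99 ≈ 4.5253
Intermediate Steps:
g(V) = (13 - V)/V
g(h)*(-4) = ((13 - 1*(-99))/(-99))*(-4) = -(13 + 99)/99*(-4) = -1/99*112*(-4) = -112/99*(-4) = 448/99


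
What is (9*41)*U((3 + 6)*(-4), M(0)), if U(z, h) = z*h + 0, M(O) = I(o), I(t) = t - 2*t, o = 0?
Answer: 0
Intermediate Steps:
I(t) = -t
M(O) = 0 (M(O) = -1*0 = 0)
U(z, h) = h*z (U(z, h) = h*z + 0 = h*z)
(9*41)*U((3 + 6)*(-4), M(0)) = (9*41)*(0*((3 + 6)*(-4))) = 369*(0*(9*(-4))) = 369*(0*(-36)) = 369*0 = 0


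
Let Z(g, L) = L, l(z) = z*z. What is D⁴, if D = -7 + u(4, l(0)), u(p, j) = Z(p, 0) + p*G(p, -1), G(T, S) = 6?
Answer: 83521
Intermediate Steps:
l(z) = z²
u(p, j) = 6*p (u(p, j) = 0 + p*6 = 0 + 6*p = 6*p)
D = 17 (D = -7 + 6*4 = -7 + 24 = 17)
D⁴ = 17⁴ = 83521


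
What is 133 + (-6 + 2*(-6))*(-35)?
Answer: 763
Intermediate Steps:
133 + (-6 + 2*(-6))*(-35) = 133 + (-6 - 12)*(-35) = 133 - 18*(-35) = 133 + 630 = 763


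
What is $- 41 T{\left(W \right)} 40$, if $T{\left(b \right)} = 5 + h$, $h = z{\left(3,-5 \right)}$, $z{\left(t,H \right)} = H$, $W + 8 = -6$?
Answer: $0$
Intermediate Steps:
$W = -14$ ($W = -8 - 6 = -14$)
$h = -5$
$T{\left(b \right)} = 0$ ($T{\left(b \right)} = 5 - 5 = 0$)
$- 41 T{\left(W \right)} 40 = \left(-41\right) 0 \cdot 40 = 0 \cdot 40 = 0$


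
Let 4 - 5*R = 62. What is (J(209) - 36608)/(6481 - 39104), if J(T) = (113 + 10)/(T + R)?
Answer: 12043827/10732967 ≈ 1.1221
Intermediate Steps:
R = -58/5 (R = ⅘ - ⅕*62 = ⅘ - 62/5 = -58/5 ≈ -11.600)
J(T) = 123/(-58/5 + T) (J(T) = (113 + 10)/(T - 58/5) = 123/(-58/5 + T))
(J(209) - 36608)/(6481 - 39104) = (615/(-58 + 5*209) - 36608)/(6481 - 39104) = (615/(-58 + 1045) - 36608)/(-32623) = (615/987 - 36608)*(-1/32623) = (615*(1/987) - 36608)*(-1/32623) = (205/329 - 36608)*(-1/32623) = -12043827/329*(-1/32623) = 12043827/10732967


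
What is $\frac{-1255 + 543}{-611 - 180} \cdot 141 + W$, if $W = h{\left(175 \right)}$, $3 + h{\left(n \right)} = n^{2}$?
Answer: $\frac{24322394}{791} \approx 30749.0$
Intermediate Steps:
$h{\left(n \right)} = -3 + n^{2}$
$W = 30622$ ($W = -3 + 175^{2} = -3 + 30625 = 30622$)
$\frac{-1255 + 543}{-611 - 180} \cdot 141 + W = \frac{-1255 + 543}{-611 - 180} \cdot 141 + 30622 = - \frac{712}{-791} \cdot 141 + 30622 = \left(-712\right) \left(- \frac{1}{791}\right) 141 + 30622 = \frac{712}{791} \cdot 141 + 30622 = \frac{100392}{791} + 30622 = \frac{24322394}{791}$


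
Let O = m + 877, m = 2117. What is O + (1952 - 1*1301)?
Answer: 3645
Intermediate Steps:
O = 2994 (O = 2117 + 877 = 2994)
O + (1952 - 1*1301) = 2994 + (1952 - 1*1301) = 2994 + (1952 - 1301) = 2994 + 651 = 3645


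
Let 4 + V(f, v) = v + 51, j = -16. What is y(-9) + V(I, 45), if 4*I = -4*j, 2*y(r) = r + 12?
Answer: 187/2 ≈ 93.500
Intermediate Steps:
y(r) = 6 + r/2 (y(r) = (r + 12)/2 = (12 + r)/2 = 6 + r/2)
I = 16 (I = (-4*(-16))/4 = (¼)*64 = 16)
V(f, v) = 47 + v (V(f, v) = -4 + (v + 51) = -4 + (51 + v) = 47 + v)
y(-9) + V(I, 45) = (6 + (½)*(-9)) + (47 + 45) = (6 - 9/2) + 92 = 3/2 + 92 = 187/2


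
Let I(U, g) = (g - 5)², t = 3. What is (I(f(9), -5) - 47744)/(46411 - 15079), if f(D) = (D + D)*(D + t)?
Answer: -11911/7833 ≈ -1.5206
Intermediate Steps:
f(D) = 2*D*(3 + D) (f(D) = (D + D)*(D + 3) = (2*D)*(3 + D) = 2*D*(3 + D))
I(U, g) = (-5 + g)²
(I(f(9), -5) - 47744)/(46411 - 15079) = ((-5 - 5)² - 47744)/(46411 - 15079) = ((-10)² - 47744)/31332 = (100 - 47744)*(1/31332) = -47644*1/31332 = -11911/7833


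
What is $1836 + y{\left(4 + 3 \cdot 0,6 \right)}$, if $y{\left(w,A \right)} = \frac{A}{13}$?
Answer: $\frac{23874}{13} \approx 1836.5$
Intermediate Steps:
$y{\left(w,A \right)} = \frac{A}{13}$ ($y{\left(w,A \right)} = A \frac{1}{13} = \frac{A}{13}$)
$1836 + y{\left(4 + 3 \cdot 0,6 \right)} = 1836 + \frac{1}{13} \cdot 6 = 1836 + \frac{6}{13} = \frac{23874}{13}$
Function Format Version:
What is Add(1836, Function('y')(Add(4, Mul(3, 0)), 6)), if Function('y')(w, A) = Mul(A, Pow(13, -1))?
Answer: Rational(23874, 13) ≈ 1836.5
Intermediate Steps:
Function('y')(w, A) = Mul(Rational(1, 13), A) (Function('y')(w, A) = Mul(A, Rational(1, 13)) = Mul(Rational(1, 13), A))
Add(1836, Function('y')(Add(4, Mul(3, 0)), 6)) = Add(1836, Mul(Rational(1, 13), 6)) = Add(1836, Rational(6, 13)) = Rational(23874, 13)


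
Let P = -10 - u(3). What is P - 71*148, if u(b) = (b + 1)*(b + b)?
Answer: -10542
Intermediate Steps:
u(b) = 2*b*(1 + b) (u(b) = (1 + b)*(2*b) = 2*b*(1 + b))
P = -34 (P = -10 - 2*3*(1 + 3) = -10 - 2*3*4 = -10 - 1*24 = -10 - 24 = -34)
P - 71*148 = -34 - 71*148 = -34 - 10508 = -10542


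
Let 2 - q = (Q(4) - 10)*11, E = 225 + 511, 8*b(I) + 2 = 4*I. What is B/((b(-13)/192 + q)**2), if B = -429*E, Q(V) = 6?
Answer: -20692598784/138462289 ≈ -149.45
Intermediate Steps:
b(I) = -1/4 + I/2 (b(I) = -1/4 + (4*I)/8 = -1/4 + I/2)
E = 736
q = 46 (q = 2 - (6 - 10)*11 = 2 - (-4)*11 = 2 - 1*(-44) = 2 + 44 = 46)
B = -315744 (B = -429*736 = -315744)
B/((b(-13)/192 + q)**2) = -315744/((-1/4 + (1/2)*(-13))/192 + 46)**2 = -315744/((-1/4 - 13/2)*(1/192) + 46)**2 = -315744/(-27/4*1/192 + 46)**2 = -315744/(-9/256 + 46)**2 = -315744/((11767/256)**2) = -315744/138462289/65536 = -315744*65536/138462289 = -20692598784/138462289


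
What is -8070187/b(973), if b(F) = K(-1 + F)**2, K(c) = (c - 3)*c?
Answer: -8070187/887115329424 ≈ -9.0971e-6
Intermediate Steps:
K(c) = c*(-3 + c) (K(c) = (-3 + c)*c = c*(-3 + c))
b(F) = (-1 + F)**2*(-4 + F)**2 (b(F) = ((-1 + F)*(-3 + (-1 + F)))**2 = ((-1 + F)*(-4 + F))**2 = (-1 + F)**2*(-4 + F)**2)
-8070187/b(973) = -8070187*1/((-1 + 973)**2*(-4 + 973)**2) = -8070187/(972**2*969**2) = -8070187/(944784*938961) = -8070187/887115329424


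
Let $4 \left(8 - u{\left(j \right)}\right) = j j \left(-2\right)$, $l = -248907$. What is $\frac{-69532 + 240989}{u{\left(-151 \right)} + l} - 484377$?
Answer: $- \frac{230077964783}{474997} \approx -4.8438 \cdot 10^{5}$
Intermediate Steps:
$u{\left(j \right)} = 8 + \frac{j^{2}}{2}$ ($u{\left(j \right)} = 8 - \frac{j j \left(-2\right)}{4} = 8 - \frac{j^{2} \left(-2\right)}{4} = 8 - \frac{\left(-2\right) j^{2}}{4} = 8 + \frac{j^{2}}{2}$)
$\frac{-69532 + 240989}{u{\left(-151 \right)} + l} - 484377 = \frac{-69532 + 240989}{\left(8 + \frac{\left(-151\right)^{2}}{2}\right) - 248907} - 484377 = \frac{171457}{\left(8 + \frac{1}{2} \cdot 22801\right) - 248907} - 484377 = \frac{171457}{\left(8 + \frac{22801}{2}\right) - 248907} - 484377 = \frac{171457}{\frac{22817}{2} - 248907} - 484377 = \frac{171457}{- \frac{474997}{2}} - 484377 = 171457 \left(- \frac{2}{474997}\right) - 484377 = - \frac{342914}{474997} - 484377 = - \frac{230077964783}{474997}$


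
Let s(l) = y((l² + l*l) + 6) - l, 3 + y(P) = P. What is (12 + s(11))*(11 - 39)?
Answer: -6888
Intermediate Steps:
y(P) = -3 + P
s(l) = 3 - l + 2*l² (s(l) = (-3 + ((l² + l*l) + 6)) - l = (-3 + ((l² + l²) + 6)) - l = (-3 + (2*l² + 6)) - l = (-3 + (6 + 2*l²)) - l = (3 + 2*l²) - l = 3 - l + 2*l²)
(12 + s(11))*(11 - 39) = (12 + (3 - 1*11 + 2*11²))*(11 - 39) = (12 + (3 - 11 + 2*121))*(-28) = (12 + (3 - 11 + 242))*(-28) = (12 + 234)*(-28) = 246*(-28) = -6888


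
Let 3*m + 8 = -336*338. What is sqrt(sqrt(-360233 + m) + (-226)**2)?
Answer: sqrt(459684 + 15*I*sqrt(143313))/3 ≈ 226.0 + 1.3959*I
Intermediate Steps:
m = -113576/3 (m = -8/3 + (-336*338)/3 = -8/3 + (1/3)*(-113568) = -8/3 - 37856 = -113576/3 ≈ -37859.)
sqrt(sqrt(-360233 + m) + (-226)**2) = sqrt(sqrt(-360233 - 113576/3) + (-226)**2) = sqrt(sqrt(-1194275/3) + 51076) = sqrt(5*I*sqrt(143313)/3 + 51076) = sqrt(51076 + 5*I*sqrt(143313)/3)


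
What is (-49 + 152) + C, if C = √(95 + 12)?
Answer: 103 + √107 ≈ 113.34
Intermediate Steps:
C = √107 ≈ 10.344
(-49 + 152) + C = (-49 + 152) + √107 = 103 + √107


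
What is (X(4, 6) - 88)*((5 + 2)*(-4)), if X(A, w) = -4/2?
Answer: 2520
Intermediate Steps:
X(A, w) = -2 (X(A, w) = -4*½ = -2)
(X(4, 6) - 88)*((5 + 2)*(-4)) = (-2 - 88)*((5 + 2)*(-4)) = -630*(-4) = -90*(-28) = 2520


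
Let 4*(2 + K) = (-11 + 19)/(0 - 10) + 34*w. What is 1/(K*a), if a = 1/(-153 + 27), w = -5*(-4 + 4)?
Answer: 630/11 ≈ 57.273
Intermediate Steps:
w = 0 (w = -5*0 = 0)
a = -1/126 (a = 1/(-126) = -1/126 ≈ -0.0079365)
K = -11/5 (K = -2 + ((-11 + 19)/(0 - 10) + 34*0)/4 = -2 + (8/(-10) + 0)/4 = -2 + (8*(-1/10) + 0)/4 = -2 + (-4/5 + 0)/4 = -2 + (1/4)*(-4/5) = -2 - 1/5 = -11/5 ≈ -2.2000)
1/(K*a) = 1/(-11/5*(-1/126)) = 1/(11/630) = 630/11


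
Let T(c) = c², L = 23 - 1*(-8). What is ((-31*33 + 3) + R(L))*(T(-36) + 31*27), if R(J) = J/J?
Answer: -2173527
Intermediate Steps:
L = 31 (L = 23 + 8 = 31)
R(J) = 1
((-31*33 + 3) + R(L))*(T(-36) + 31*27) = ((-31*33 + 3) + 1)*((-36)² + 31*27) = ((-1023 + 3) + 1)*(1296 + 837) = (-1020 + 1)*2133 = -1019*2133 = -2173527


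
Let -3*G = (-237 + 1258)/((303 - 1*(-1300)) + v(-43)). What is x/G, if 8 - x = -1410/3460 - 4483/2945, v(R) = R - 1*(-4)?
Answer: -23737116558/520184185 ≈ -45.632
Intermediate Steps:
v(R) = 4 + R (v(R) = R + 4 = 4 + R)
x = 10118123/1018970 (x = 8 - (-1410/3460 - 4483/2945) = 8 - (-1410*1/3460 - 4483*1/2945) = 8 - (-141/346 - 4483/2945) = 8 - 1*(-1966363/1018970) = 8 + 1966363/1018970 = 10118123/1018970 ≈ 9.9297)
G = -1021/4692 (G = -(-237 + 1258)/(3*((303 - 1*(-1300)) + (4 - 43))) = -1021/(3*((303 + 1300) - 39)) = -1021/(3*(1603 - 39)) = -1021/(3*1564) = -1/3*1021/1564 = -1021/4692 ≈ -0.21760)
x/G = 10118123/(1018970*(-1021/4692)) = (10118123/1018970)*(-4692/1021) = -23737116558/520184185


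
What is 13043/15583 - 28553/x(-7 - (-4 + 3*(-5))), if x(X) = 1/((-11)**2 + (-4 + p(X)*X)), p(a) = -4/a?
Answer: -50278365044/15583 ≈ -3.2265e+6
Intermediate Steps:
x(X) = 1/113 (x(X) = 1/((-11)**2 + (-4 + (-4/X)*X)) = 1/(121 + (-4 - 4)) = 1/(121 - 8) = 1/113)
13043/15583 - 28553/x(-7 - (-4 + 3*(-5))) = 13043/15583 - 28553/1/113 = 13043*(1/15583) - 28553*113 = 13043/15583 - 3226489 = -50278365044/15583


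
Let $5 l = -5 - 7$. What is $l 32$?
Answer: $- \frac{384}{5} \approx -76.8$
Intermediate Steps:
$l = - \frac{12}{5}$ ($l = \frac{-5 - 7}{5} = \frac{1}{5} \left(-12\right) = - \frac{12}{5} \approx -2.4$)
$l 32 = \left(- \frac{12}{5}\right) 32 = - \frac{384}{5}$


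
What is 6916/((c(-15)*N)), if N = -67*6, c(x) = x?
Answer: 3458/3015 ≈ 1.1469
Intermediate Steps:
N = -402
6916/((c(-15)*N)) = 6916/((-15*(-402))) = 6916/6030 = 6916*(1/6030) = 3458/3015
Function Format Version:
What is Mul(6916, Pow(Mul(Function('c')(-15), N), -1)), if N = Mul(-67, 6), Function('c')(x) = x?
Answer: Rational(3458, 3015) ≈ 1.1469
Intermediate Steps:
N = -402
Mul(6916, Pow(Mul(Function('c')(-15), N), -1)) = Mul(6916, Pow(Mul(-15, -402), -1)) = Mul(6916, Pow(6030, -1)) = Mul(6916, Rational(1, 6030)) = Rational(3458, 3015)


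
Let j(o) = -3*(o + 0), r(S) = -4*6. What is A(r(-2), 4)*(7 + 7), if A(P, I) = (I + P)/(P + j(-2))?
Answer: 140/9 ≈ 15.556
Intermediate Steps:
r(S) = -24
j(o) = -3*o
A(P, I) = (I + P)/(6 + P) (A(P, I) = (I + P)/(P - 3*(-2)) = (I + P)/(P + 6) = (I + P)/(6 + P))
A(r(-2), 4)*(7 + 7) = ((4 - 24)/(6 - 24))*(7 + 7) = (-20/(-18))*14 = -1/18*(-20)*14 = (10/9)*14 = 140/9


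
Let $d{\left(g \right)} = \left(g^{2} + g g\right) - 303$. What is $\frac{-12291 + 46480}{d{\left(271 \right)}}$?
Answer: $\frac{34189}{146579} \approx 0.23325$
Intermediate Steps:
$d{\left(g \right)} = -303 + 2 g^{2}$ ($d{\left(g \right)} = \left(g^{2} + g^{2}\right) - 303 = 2 g^{2} - 303 = -303 + 2 g^{2}$)
$\frac{-12291 + 46480}{d{\left(271 \right)}} = \frac{-12291 + 46480}{-303 + 2 \cdot 271^{2}} = \frac{34189}{-303 + 2 \cdot 73441} = \frac{34189}{-303 + 146882} = \frac{34189}{146579}$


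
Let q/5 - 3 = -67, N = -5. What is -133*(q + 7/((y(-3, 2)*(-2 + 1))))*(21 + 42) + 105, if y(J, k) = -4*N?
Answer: 53686353/20 ≈ 2.6843e+6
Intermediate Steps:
q = -320 (q = 15 + 5*(-67) = 15 - 335 = -320)
y(J, k) = 20 (y(J, k) = -4*(-5) = 20)
-133*(q + 7/((y(-3, 2)*(-2 + 1))))*(21 + 42) + 105 = -133*(-320 + 7/((20*(-2 + 1))))*(21 + 42) + 105 = -133*(-320 + 7/((20*(-1))))*63 + 105 = -133*(-320 + 7/(-20))*63 + 105 = -133*(-320 + 7*(-1/20))*63 + 105 = -133*(-320 - 7/20)*63 + 105 = -(-852131)*63/20 + 105 = -133*(-403641/20) + 105 = 53684253/20 + 105 = 53686353/20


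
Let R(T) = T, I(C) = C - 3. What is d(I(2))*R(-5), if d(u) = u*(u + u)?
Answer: -10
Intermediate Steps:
I(C) = -3 + C
d(u) = 2*u² (d(u) = u*(2*u) = 2*u²)
d(I(2))*R(-5) = (2*(-3 + 2)²)*(-5) = (2*(-1)²)*(-5) = (2*1)*(-5) = 2*(-5) = -10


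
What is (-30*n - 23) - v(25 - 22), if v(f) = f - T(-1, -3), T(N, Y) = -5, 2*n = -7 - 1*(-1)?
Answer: 59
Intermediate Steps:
n = -3 (n = (-7 - 1*(-1))/2 = (-7 + 1)/2 = (1/2)*(-6) = -3)
v(f) = 5 + f (v(f) = f - 1*(-5) = f + 5 = 5 + f)
(-30*n - 23) - v(25 - 22) = (-30*(-3) - 23) - (5 + (25 - 22)) = (90 - 23) - (5 + 3) = 67 - 1*8 = 67 - 8 = 59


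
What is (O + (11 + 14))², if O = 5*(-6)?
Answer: 25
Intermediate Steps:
O = -30
(O + (11 + 14))² = (-30 + (11 + 14))² = (-30 + 25)² = (-5)² = 25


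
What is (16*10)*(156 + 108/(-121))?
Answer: 3002880/121 ≈ 24817.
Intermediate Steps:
(16*10)*(156 + 108/(-121)) = 160*(156 + 108*(-1/121)) = 160*(156 - 108/121) = 160*(18768/121) = 3002880/121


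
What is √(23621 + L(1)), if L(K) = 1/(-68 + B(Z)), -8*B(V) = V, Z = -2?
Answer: √1734748777/271 ≈ 153.69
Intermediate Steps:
B(V) = -V/8
L(K) = -4/271 (L(K) = 1/(-68 - ⅛*(-2)) = 1/(-68 + ¼) = 1/(-271/4) = -4/271)
√(23621 + L(1)) = √(23621 - 4/271) = √(6401287/271) = √1734748777/271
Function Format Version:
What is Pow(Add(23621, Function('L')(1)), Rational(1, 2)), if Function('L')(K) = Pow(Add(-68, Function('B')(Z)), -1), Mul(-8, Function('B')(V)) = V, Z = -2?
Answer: Mul(Rational(1, 271), Pow(1734748777, Rational(1, 2))) ≈ 153.69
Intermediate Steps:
Function('B')(V) = Mul(Rational(-1, 8), V)
Function('L')(K) = Rational(-4, 271) (Function('L')(K) = Pow(Add(-68, Mul(Rational(-1, 8), -2)), -1) = Pow(Add(-68, Rational(1, 4)), -1) = Pow(Rational(-271, 4), -1) = Rational(-4, 271))
Pow(Add(23621, Function('L')(1)), Rational(1, 2)) = Pow(Add(23621, Rational(-4, 271)), Rational(1, 2)) = Pow(Rational(6401287, 271), Rational(1, 2)) = Mul(Rational(1, 271), Pow(1734748777, Rational(1, 2)))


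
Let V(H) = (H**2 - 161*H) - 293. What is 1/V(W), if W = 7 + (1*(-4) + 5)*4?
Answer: -1/1943 ≈ -0.00051467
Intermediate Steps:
W = 11 (W = 7 + (-4 + 5)*4 = 7 + 1*4 = 7 + 4 = 11)
V(H) = -293 + H**2 - 161*H
1/V(W) = 1/(-293 + 11**2 - 161*11) = 1/(-293 + 121 - 1771) = 1/(-1943) = -1/1943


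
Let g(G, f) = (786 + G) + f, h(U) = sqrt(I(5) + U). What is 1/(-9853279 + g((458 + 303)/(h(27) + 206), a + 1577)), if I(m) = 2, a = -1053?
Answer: -417792292617/4116075170848419740 + 761*sqrt(29)/4116075170848419740 ≈ -1.0150e-7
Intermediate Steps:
h(U) = sqrt(2 + U)
g(G, f) = 786 + G + f
1/(-9853279 + g((458 + 303)/(h(27) + 206), a + 1577)) = 1/(-9853279 + (786 + (458 + 303)/(sqrt(2 + 27) + 206) + (-1053 + 1577))) = 1/(-9853279 + (786 + 761/(sqrt(29) + 206) + 524)) = 1/(-9853279 + (786 + 761/(206 + sqrt(29)) + 524)) = 1/(-9853279 + (1310 + 761/(206 + sqrt(29)))) = 1/(-9851969 + 761/(206 + sqrt(29)))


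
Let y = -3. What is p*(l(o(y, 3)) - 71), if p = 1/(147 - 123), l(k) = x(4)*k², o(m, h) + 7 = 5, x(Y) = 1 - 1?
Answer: -71/24 ≈ -2.9583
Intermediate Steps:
x(Y) = 0
o(m, h) = -2 (o(m, h) = -7 + 5 = -2)
l(k) = 0 (l(k) = 0*k² = 0)
p = 1/24 ≈ 0.041667
p*(l(o(y, 3)) - 71) = (0 - 71)/24 = (1/24)*(-71) = -71/24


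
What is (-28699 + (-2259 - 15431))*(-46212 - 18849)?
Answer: 3018114729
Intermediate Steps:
(-28699 + (-2259 - 15431))*(-46212 - 18849) = (-28699 - 17690)*(-65061) = -46389*(-65061) = 3018114729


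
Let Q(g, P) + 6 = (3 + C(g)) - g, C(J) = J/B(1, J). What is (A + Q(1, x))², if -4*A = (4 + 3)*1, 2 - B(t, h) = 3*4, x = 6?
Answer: 13689/400 ≈ 34.222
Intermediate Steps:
B(t, h) = -10 (B(t, h) = 2 - 3*4 = 2 - 1*12 = 2 - 12 = -10)
A = -7/4 (A = -(4 + 3)/4 = -7/4 ≈ -1.7500)
C(J) = -J/10 (C(J) = J/(-10) = J*(-⅒) = -J/10)
Q(g, P) = -3 - 11*g/10 (Q(g, P) = -6 + ((3 - g/10) - g) = -6 + (3 - 11*g/10) = -3 - 11*g/10)
(A + Q(1, x))² = (-7/4 + (-3 - 11/10*1))² = (-7/4 + (-3 - 11/10))² = (-7/4 - 41/10)² = (-117/20)² = 13689/400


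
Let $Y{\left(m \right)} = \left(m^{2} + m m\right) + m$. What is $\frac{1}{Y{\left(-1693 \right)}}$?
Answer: $\frac{1}{5730805} \approx 1.745 \cdot 10^{-7}$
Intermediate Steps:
$Y{\left(m \right)} = m + 2 m^{2}$ ($Y{\left(m \right)} = \left(m^{2} + m^{2}\right) + m = 2 m^{2} + m = m + 2 m^{2}$)
$\frac{1}{Y{\left(-1693 \right)}} = \frac{1}{\left(-1693\right) \left(1 + 2 \left(-1693\right)\right)} = \frac{1}{\left(-1693\right) \left(1 - 3386\right)} = \frac{1}{\left(-1693\right) \left(-3385\right)} = \frac{1}{5730805}$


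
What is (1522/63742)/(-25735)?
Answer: -761/820200185 ≈ -9.2782e-7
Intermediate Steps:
(1522/63742)/(-25735) = (1522*(1/63742))*(-1/25735) = (761/31871)*(-1/25735) = -761/820200185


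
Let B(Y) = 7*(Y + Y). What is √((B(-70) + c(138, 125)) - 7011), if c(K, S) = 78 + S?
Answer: 2*I*√1947 ≈ 88.25*I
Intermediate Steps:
B(Y) = 14*Y (B(Y) = 7*(2*Y) = 14*Y)
√((B(-70) + c(138, 125)) - 7011) = √((14*(-70) + (78 + 125)) - 7011) = √((-980 + 203) - 7011) = √(-777 - 7011) = √(-7788) = 2*I*√1947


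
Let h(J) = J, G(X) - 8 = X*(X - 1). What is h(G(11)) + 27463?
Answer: 27581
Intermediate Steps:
G(X) = 8 + X*(-1 + X) (G(X) = 8 + X*(X - 1) = 8 + X*(-1 + X))
h(G(11)) + 27463 = (8 + 11**2 - 1*11) + 27463 = (8 + 121 - 11) + 27463 = 118 + 27463 = 27581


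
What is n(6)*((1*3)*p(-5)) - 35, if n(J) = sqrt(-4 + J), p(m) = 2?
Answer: -35 + 6*sqrt(2) ≈ -26.515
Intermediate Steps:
n(6)*((1*3)*p(-5)) - 35 = sqrt(-4 + 6)*((1*3)*2) - 35 = sqrt(2)*(3*2) - 35 = sqrt(2)*6 - 35 = 6*sqrt(2) - 35 = -35 + 6*sqrt(2)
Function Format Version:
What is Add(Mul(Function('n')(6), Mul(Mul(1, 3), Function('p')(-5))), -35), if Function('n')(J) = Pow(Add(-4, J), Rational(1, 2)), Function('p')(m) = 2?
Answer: Add(-35, Mul(6, Pow(2, Rational(1, 2)))) ≈ -26.515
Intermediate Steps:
Add(Mul(Function('n')(6), Mul(Mul(1, 3), Function('p')(-5))), -35) = Add(Mul(Pow(Add(-4, 6), Rational(1, 2)), Mul(Mul(1, 3), 2)), -35) = Add(Mul(Pow(2, Rational(1, 2)), Mul(3, 2)), -35) = Add(Mul(Pow(2, Rational(1, 2)), 6), -35) = Add(Mul(6, Pow(2, Rational(1, 2))), -35) = Add(-35, Mul(6, Pow(2, Rational(1, 2))))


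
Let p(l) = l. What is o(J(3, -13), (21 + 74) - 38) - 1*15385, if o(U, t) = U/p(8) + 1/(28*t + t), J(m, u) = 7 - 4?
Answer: -203446273/13224 ≈ -15385.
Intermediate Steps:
J(m, u) = 3
o(U, t) = U/8 + 1/(29*t) (o(U, t) = U/8 + 1/(28*t + t) = U*(⅛) + 1/(29*t) = U/8 + 1*(1/(29*t)) = U/8 + 1/(29*t))
o(J(3, -13), (21 + 74) - 38) - 1*15385 = ((⅛)*3 + 1/(29*((21 + 74) - 38))) - 1*15385 = (3/8 + 1/(29*(95 - 38))) - 15385 = (3/8 + (1/29)/57) - 15385 = (3/8 + (1/29)*(1/57)) - 15385 = (3/8 + 1/1653) - 15385 = 4967/13224 - 15385 = -203446273/13224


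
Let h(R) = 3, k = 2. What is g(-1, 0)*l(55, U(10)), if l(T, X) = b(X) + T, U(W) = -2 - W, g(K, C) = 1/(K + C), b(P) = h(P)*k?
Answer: -61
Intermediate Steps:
b(P) = 6 (b(P) = 3*2 = 6)
g(K, C) = 1/(C + K)
l(T, X) = 6 + T
g(-1, 0)*l(55, U(10)) = (6 + 55)/(0 - 1) = 61/(-1) = -1*61 = -61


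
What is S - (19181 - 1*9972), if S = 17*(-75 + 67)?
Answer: -9345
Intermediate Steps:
S = -136 (S = 17*(-8) = -136)
S - (19181 - 1*9972) = -136 - (19181 - 1*9972) = -136 - (19181 - 9972) = -136 - 1*9209 = -136 - 9209 = -9345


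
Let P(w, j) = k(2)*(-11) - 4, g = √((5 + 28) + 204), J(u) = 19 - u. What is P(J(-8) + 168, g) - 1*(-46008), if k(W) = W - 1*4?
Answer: 46026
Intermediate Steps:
k(W) = -4 + W (k(W) = W - 4 = -4 + W)
g = √237 (g = √(33 + 204) = √237 ≈ 15.395)
P(w, j) = 18 (P(w, j) = (-4 + 2)*(-11) - 4 = -2*(-11) - 4 = 22 - 4 = 18)
P(J(-8) + 168, g) - 1*(-46008) = 18 - 1*(-46008) = 18 + 46008 = 46026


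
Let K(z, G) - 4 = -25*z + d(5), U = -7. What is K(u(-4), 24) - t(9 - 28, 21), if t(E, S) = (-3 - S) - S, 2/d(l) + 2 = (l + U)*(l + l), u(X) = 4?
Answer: -562/11 ≈ -51.091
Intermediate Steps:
d(l) = 2/(-2 + 2*l*(-7 + l)) (d(l) = 2/(-2 + (l - 7)*(l + l)) = 2/(-2 + (-7 + l)*(2*l)) = 2/(-2 + 2*l*(-7 + l)))
t(E, S) = -3 - 2*S
K(z, G) = 43/11 - 25*z (K(z, G) = 4 + (-25*z + 1/(-1 + 5**2 - 7*5)) = 4 + (-25*z + 1/(-1 + 25 - 35)) = 4 + (-25*z + 1/(-11)) = 4 + (-25*z - 1/11) = 4 + (-1/11 - 25*z) = 43/11 - 25*z)
K(u(-4), 24) - t(9 - 28, 21) = (43/11 - 25*4) - (-3 - 2*21) = (43/11 - 100) - (-3 - 42) = -1057/11 - 1*(-45) = -1057/11 + 45 = -562/11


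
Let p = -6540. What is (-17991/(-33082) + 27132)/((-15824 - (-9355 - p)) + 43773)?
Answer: 897598815/1017734648 ≈ 0.88196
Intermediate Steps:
(-17991/(-33082) + 27132)/((-15824 - (-9355 - p)) + 43773) = (-17991/(-33082) + 27132)/((-15824 - (-9355 - 1*(-6540))) + 43773) = (-17991*(-1/33082) + 27132)/((-15824 - (-9355 + 6540)) + 43773) = (17991/33082 + 27132)/((-15824 - 1*(-2815)) + 43773) = 897598815/(33082*((-15824 + 2815) + 43773)) = 897598815/(33082*(-13009 + 43773)) = (897598815/33082)/30764 = (897598815/33082)*(1/30764) = 897598815/1017734648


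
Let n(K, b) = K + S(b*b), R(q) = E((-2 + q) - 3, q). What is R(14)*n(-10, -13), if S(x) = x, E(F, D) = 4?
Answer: 636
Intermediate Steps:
R(q) = 4
n(K, b) = K + b**2 (n(K, b) = K + b*b = K + b**2)
R(14)*n(-10, -13) = 4*(-10 + (-13)**2) = 4*(-10 + 169) = 4*159 = 636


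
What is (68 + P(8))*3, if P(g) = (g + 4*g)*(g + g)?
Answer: 2124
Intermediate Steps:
P(g) = 10*g² (P(g) = (5*g)*(2*g) = 10*g²)
(68 + P(8))*3 = (68 + 10*8²)*3 = (68 + 10*64)*3 = (68 + 640)*3 = 708*3 = 2124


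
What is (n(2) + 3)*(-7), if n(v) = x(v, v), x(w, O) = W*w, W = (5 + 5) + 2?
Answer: -189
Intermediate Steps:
W = 12 (W = 10 + 2 = 12)
x(w, O) = 12*w
n(v) = 12*v
(n(2) + 3)*(-7) = (12*2 + 3)*(-7) = (24 + 3)*(-7) = 27*(-7) = -189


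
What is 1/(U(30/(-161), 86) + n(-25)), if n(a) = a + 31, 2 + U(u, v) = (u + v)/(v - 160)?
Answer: 5957/16920 ≈ 0.35207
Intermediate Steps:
U(u, v) = -2 + (u + v)/(-160 + v) (U(u, v) = -2 + (u + v)/(v - 160) = -2 + (u + v)/(-160 + v))
n(a) = 31 + a
1/(U(30/(-161), 86) + n(-25)) = 1/((320 + 30/(-161) - 1*86)/(-160 + 86) + (31 - 25)) = 1/((320 + 30*(-1/161) - 86)/(-74) + 6) = 1/(-(320 - 30/161 - 86)/74 + 6) = 1/(-1/74*37644/161 + 6) = 1/(-18822/5957 + 6) = 1/(16920/5957) = 5957/16920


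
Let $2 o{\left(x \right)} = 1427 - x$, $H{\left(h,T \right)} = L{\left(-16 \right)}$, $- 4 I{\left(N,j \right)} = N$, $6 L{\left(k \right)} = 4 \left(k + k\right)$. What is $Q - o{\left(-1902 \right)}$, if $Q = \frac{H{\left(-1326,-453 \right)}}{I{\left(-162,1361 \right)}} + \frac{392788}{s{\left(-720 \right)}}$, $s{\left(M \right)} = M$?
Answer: $- \frac{10743349}{4860} \approx -2210.6$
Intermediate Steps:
$L{\left(k \right)} = \frac{4 k}{3}$ ($L{\left(k \right)} = \frac{4 \left(k + k\right)}{6} = \frac{4 \cdot 2 k}{6} = \frac{8 k}{6} = \frac{4 k}{3}$)
$I{\left(N,j \right)} = - \frac{N}{4}$
$H{\left(h,T \right)} = - \frac{64}{3}$ ($H{\left(h,T \right)} = \frac{4}{3} \left(-16\right) = - \frac{64}{3}$)
$o{\left(x \right)} = \frac{1427}{2} - \frac{x}{2}$ ($o{\left(x \right)} = \frac{1427 - x}{2} = \frac{1427}{2} - \frac{x}{2}$)
$Q = - \frac{2653879}{4860}$ ($Q = - \frac{64}{3 \left(\left(- \frac{1}{4}\right) \left(-162\right)\right)} + \frac{392788}{-720} = - \frac{64}{3 \cdot \frac{81}{2}} + 392788 \left(- \frac{1}{720}\right) = \left(- \frac{64}{3}\right) \frac{2}{81} - \frac{98197}{180} = - \frac{128}{243} - \frac{98197}{180} = - \frac{2653879}{4860} \approx -546.07$)
$Q - o{\left(-1902 \right)} = - \frac{2653879}{4860} - \left(\frac{1427}{2} - -951\right) = - \frac{2653879}{4860} - \left(\frac{1427}{2} + 951\right) = - \frac{2653879}{4860} - \frac{3329}{2} = - \frac{10743349}{4860}$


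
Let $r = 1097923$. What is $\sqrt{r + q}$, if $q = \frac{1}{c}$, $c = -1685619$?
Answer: $\frac{2 \sqrt{86653920851952194}}{561873} \approx 1047.8$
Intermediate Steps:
$q = - \frac{1}{1685619}$ ($q = \frac{1}{-1685619} = - \frac{1}{1685619} \approx -5.9325 \cdot 10^{-7}$)
$\sqrt{r + q} = \sqrt{1097923 - \frac{1}{1685619}} = \sqrt{\frac{1850679869336}{1685619}} = \frac{2 \sqrt{86653920851952194}}{561873}$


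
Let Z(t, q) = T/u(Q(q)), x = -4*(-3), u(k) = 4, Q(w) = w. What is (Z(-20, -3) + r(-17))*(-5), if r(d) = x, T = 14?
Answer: -155/2 ≈ -77.500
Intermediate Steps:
x = 12
Z(t, q) = 7/2 (Z(t, q) = 14/4 = 14*(¼) = 7/2)
r(d) = 12
(Z(-20, -3) + r(-17))*(-5) = (7/2 + 12)*(-5) = (31/2)*(-5) = -155/2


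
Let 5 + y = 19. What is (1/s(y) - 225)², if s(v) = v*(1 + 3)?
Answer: 158734801/3136 ≈ 50617.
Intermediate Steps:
y = 14 (y = -5 + 19 = 14)
s(v) = 4*v (s(v) = v*4 = 4*v)
(1/s(y) - 225)² = (1/(4*14) - 225)² = (1/56 - 225)² = (-12599/56)² = 158734801/3136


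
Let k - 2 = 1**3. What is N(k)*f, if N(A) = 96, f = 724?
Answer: 69504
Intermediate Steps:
k = 3 (k = 2 + 1**3 = 2 + 1 = 3)
N(k)*f = 96*724 = 69504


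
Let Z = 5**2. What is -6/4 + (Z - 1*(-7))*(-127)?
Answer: -8131/2 ≈ -4065.5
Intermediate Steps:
Z = 25
-6/4 + (Z - 1*(-7))*(-127) = -6/4 + (25 - 1*(-7))*(-127) = -6*1/4 + (25 + 7)*(-127) = -3/2 + 32*(-127) = -3/2 - 4064 = -8131/2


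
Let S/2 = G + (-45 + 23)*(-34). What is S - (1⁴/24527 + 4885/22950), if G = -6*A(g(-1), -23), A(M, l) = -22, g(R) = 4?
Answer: 198114949331/112578930 ≈ 1759.8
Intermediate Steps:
G = 132 (G = -6*(-22) = 132)
S = 1760 (S = 2*(132 + (-45 + 23)*(-34)) = 2*(132 - 22*(-34)) = 2*(132 + 748) = 2*880 = 1760)
S - (1⁴/24527 + 4885/22950) = 1760 - (1⁴/24527 + 4885/22950) = 1760 - (1*(1/24527) + 4885*(1/22950)) = 1760 - (1/24527 + 977/4590) = 1760 - 1*23967469/112578930 = 1760 - 23967469/112578930 = 198114949331/112578930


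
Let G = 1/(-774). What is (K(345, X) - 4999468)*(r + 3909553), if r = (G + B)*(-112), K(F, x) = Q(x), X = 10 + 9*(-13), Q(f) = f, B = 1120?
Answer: -2440545514330175/129 ≈ -1.8919e+13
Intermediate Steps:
G = -1/774 ≈ -0.0012920
X = -107 (X = 10 - 117 = -107)
K(F, x) = x
r = -48545224/387 (r = (-1/774 + 1120)*(-112) = (866879/774)*(-112) = -48545224/387 ≈ -1.2544e+5)
(K(345, X) - 4999468)*(r + 3909553) = (-107 - 4999468)*(-48545224/387 + 3909553) = -4999575*1464451787/387 = -2440545514330175/129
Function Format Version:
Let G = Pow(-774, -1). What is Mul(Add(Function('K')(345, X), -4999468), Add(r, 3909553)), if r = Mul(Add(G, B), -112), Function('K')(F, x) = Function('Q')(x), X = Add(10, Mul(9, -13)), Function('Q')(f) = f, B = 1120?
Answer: Rational(-2440545514330175, 129) ≈ -1.8919e+13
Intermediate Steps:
G = Rational(-1, 774) ≈ -0.0012920
X = -107 (X = Add(10, -117) = -107)
Function('K')(F, x) = x
r = Rational(-48545224, 387) (r = Mul(Add(Rational(-1, 774), 1120), -112) = Mul(Rational(866879, 774), -112) = Rational(-48545224, 387) ≈ -1.2544e+5)
Mul(Add(Function('K')(345, X), -4999468), Add(r, 3909553)) = Mul(Add(-107, -4999468), Add(Rational(-48545224, 387), 3909553)) = Mul(-4999575, Rational(1464451787, 387)) = Rational(-2440545514330175, 129)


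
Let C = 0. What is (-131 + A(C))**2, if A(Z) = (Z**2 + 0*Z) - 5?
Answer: 18496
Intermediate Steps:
A(Z) = -5 + Z**2 (A(Z) = (Z**2 + 0) - 5 = Z**2 - 5 = -5 + Z**2)
(-131 + A(C))**2 = (-131 + (-5 + 0**2))**2 = (-131 + (-5 + 0))**2 = (-131 - 5)**2 = (-136)**2 = 18496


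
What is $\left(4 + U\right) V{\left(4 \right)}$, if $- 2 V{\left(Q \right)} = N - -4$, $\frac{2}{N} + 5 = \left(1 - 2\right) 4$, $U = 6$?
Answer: $- \frac{170}{9} \approx -18.889$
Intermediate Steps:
$N = - \frac{2}{9}$ ($N = \frac{2}{-5 + \left(1 - 2\right) 4} = \frac{2}{-5 - 4} = \frac{2}{-9} = 2 \left(- \frac{1}{9}\right) = - \frac{2}{9} \approx -0.22222$)
$V{\left(Q \right)} = - \frac{17}{9}$ ($V{\left(Q \right)} = - \frac{- \frac{2}{9} - -4}{2} = - \frac{- \frac{2}{9} + 4}{2} = \left(- \frac{1}{2}\right) \frac{34}{9} = - \frac{17}{9}$)
$\left(4 + U\right) V{\left(4 \right)} = \left(4 + 6\right) \left(- \frac{17}{9}\right) = 10 \left(- \frac{17}{9}\right) = - \frac{170}{9}$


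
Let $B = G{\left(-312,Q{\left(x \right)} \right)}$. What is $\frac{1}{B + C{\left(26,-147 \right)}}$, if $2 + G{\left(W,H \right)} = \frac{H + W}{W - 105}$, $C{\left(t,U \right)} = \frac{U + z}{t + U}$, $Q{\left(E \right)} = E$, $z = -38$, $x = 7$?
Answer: $\frac{50457}{13136} \approx 3.8411$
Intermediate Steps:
$C{\left(t,U \right)} = \frac{-38 + U}{U + t}$ ($C{\left(t,U \right)} = \frac{U - 38}{t + U} = \frac{-38 + U}{U + t}$)
$G{\left(W,H \right)} = -2 + \frac{H + W}{-105 + W}$ ($G{\left(W,H \right)} = -2 + \frac{H + W}{W - 105} = -2 + \frac{H + W}{-105 + W}$)
$B = - \frac{529}{417}$ ($B = \frac{210 + 7 - -312}{-105 - 312} = \frac{210 + 7 + 312}{-417} = \left(- \frac{1}{417}\right) 529 = - \frac{529}{417} \approx -1.2686$)
$\frac{1}{B + C{\left(26,-147 \right)}} = \frac{1}{- \frac{529}{417} + \frac{-38 - 147}{-147 + 26}} = \frac{1}{- \frac{529}{417} + \frac{1}{-121} \left(-185\right)} = \frac{1}{- \frac{529}{417} - - \frac{185}{121}} = \frac{1}{- \frac{529}{417} + \frac{185}{121}} = \frac{1}{\frac{13136}{50457}} = \frac{50457}{13136}$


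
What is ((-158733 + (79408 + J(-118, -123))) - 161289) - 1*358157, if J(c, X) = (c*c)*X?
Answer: -2311423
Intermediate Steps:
J(c, X) = X*c**2 (J(c, X) = c**2*X = X*c**2)
((-158733 + (79408 + J(-118, -123))) - 161289) - 1*358157 = ((-158733 + (79408 - 123*(-118)**2)) - 161289) - 1*358157 = ((-158733 + (79408 - 123*13924)) - 161289) - 358157 = ((-158733 + (79408 - 1712652)) - 161289) - 358157 = ((-158733 - 1633244) - 161289) - 358157 = (-1791977 - 161289) - 358157 = -1953266 - 358157 = -2311423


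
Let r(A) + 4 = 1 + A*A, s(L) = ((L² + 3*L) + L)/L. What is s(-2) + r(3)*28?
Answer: 170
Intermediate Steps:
s(L) = (L² + 4*L)/L
r(A) = -3 + A² (r(A) = -4 + (1 + A*A) = -4 + (1 + A²) = -3 + A²)
s(-2) + r(3)*28 = (4 - 2) + (-3 + 3²)*28 = 2 + (-3 + 9)*28 = 2 + 6*28 = 2 + 168 = 170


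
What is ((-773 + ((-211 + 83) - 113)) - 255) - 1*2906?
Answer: -4175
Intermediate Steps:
((-773 + ((-211 + 83) - 113)) - 255) - 1*2906 = ((-773 + (-128 - 113)) - 255) - 2906 = ((-773 - 241) - 255) - 2906 = (-1014 - 255) - 2906 = -1269 - 2906 = -4175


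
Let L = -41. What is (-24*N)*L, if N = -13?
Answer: -12792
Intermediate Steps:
(-24*N)*L = -24*(-13)*(-41) = 312*(-41) = -12792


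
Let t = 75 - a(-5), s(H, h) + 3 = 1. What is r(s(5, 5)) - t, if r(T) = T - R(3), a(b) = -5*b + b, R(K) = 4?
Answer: -61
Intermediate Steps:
s(H, h) = -2 (s(H, h) = -3 + 1 = -2)
a(b) = -4*b
r(T) = -4 + T (r(T) = T - 1*4 = T - 4 = -4 + T)
t = 55 (t = 75 - (-4)*(-5) = 75 - 1*20 = 75 - 20 = 55)
r(s(5, 5)) - t = (-4 - 2) - 1*55 = -6 - 55 = -61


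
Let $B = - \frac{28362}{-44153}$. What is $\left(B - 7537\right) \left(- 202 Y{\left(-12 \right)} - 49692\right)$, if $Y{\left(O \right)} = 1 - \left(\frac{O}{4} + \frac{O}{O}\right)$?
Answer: $\frac{16736800284102}{44153} \approx 3.7906 \cdot 10^{8}$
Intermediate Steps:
$B = \frac{28362}{44153}$ ($B = \left(-28362\right) \left(- \frac{1}{44153}\right) = \frac{28362}{44153} \approx 0.64236$)
$Y{\left(O \right)} = - \frac{O}{4}$ ($Y{\left(O \right)} = 1 - \left(O \frac{1}{4} + 1\right) = 1 - \left(\frac{O}{4} + 1\right) = 1 - \left(1 + \frac{O}{4}\right) = - \frac{O}{4}$)
$\left(B - 7537\right) \left(- 202 Y{\left(-12 \right)} - 49692\right) = \left(\frac{28362}{44153} - 7537\right) \left(- 202 \left(\left(- \frac{1}{4}\right) \left(-12\right)\right) - 49692\right) = - \frac{332752799 \left(\left(-202\right) 3 - 49692\right)}{44153} = - \frac{332752799 \left(-606 - 49692\right)}{44153} = \left(- \frac{332752799}{44153}\right) \left(-50298\right) = \frac{16736800284102}{44153}$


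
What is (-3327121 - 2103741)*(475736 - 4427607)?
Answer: 21462066042802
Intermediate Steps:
(-3327121 - 2103741)*(475736 - 4427607) = -5430862*(-3951871) = 21462066042802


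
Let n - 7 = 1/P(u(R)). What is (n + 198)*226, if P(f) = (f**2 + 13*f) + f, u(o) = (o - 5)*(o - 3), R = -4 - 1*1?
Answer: 174200913/3760 ≈ 46330.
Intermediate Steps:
R = -5 (R = -4 - 1 = -5)
u(o) = (-5 + o)*(-3 + o)
P(f) = f**2 + 14*f
n = 52641/7520 (n = 7 + 1/((15 + (-5)**2 - 8*(-5))*(14 + (15 + (-5)**2 - 8*(-5)))) = 7 + 1/((15 + 25 + 40)*(14 + (15 + 25 + 40))) = 7 + 1/(80*(14 + 80)) = 7 + 1/(80*94) = 7 + 1/7520 = 52641/7520 ≈ 7.0001)
(n + 198)*226 = (52641/7520 + 198)*226 = (1541601/7520)*226 = 174200913/3760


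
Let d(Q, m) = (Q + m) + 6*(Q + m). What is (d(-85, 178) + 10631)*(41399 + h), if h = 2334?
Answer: 493395706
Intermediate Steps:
d(Q, m) = 7*Q + 7*m (d(Q, m) = (Q + m) + (6*Q + 6*m) = 7*Q + 7*m)
(d(-85, 178) + 10631)*(41399 + h) = ((7*(-85) + 7*178) + 10631)*(41399 + 2334) = ((-595 + 1246) + 10631)*43733 = (651 + 10631)*43733 = 11282*43733 = 493395706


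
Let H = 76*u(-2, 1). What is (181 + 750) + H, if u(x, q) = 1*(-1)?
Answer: 855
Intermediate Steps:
u(x, q) = -1
H = -76 (H = 76*(-1) = -76)
(181 + 750) + H = (181 + 750) - 76 = 931 - 76 = 855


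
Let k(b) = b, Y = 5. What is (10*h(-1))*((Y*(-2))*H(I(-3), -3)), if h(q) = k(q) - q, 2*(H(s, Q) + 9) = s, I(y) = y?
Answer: 0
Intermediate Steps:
H(s, Q) = -9 + s/2
h(q) = 0 (h(q) = q - q = 0)
(10*h(-1))*((Y*(-2))*H(I(-3), -3)) = (10*0)*((5*(-2))*(-9 + (½)*(-3))) = 0*(-10*(-9 - 3/2)) = 0*(-10*(-21/2)) = 0*105 = 0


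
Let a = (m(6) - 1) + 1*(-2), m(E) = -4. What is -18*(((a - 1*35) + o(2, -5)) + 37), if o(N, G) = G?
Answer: 180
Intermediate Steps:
a = -7 (a = (-4 - 1) + 1*(-2) = -5 - 2 = -7)
-18*(((a - 1*35) + o(2, -5)) + 37) = -18*(((-7 - 1*35) - 5) + 37) = -18*(((-7 - 35) - 5) + 37) = -18*((-42 - 5) + 37) = -18*(-47 + 37) = -18*(-10) = 180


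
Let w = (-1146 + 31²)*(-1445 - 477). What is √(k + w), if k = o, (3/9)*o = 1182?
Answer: 2*√89779 ≈ 599.26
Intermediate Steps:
o = 3546 (o = 3*1182 = 3546)
k = 3546
w = 355570 (w = (-1146 + 961)*(-1922) = -185*(-1922) = 355570)
√(k + w) = √(3546 + 355570) = √359116 = 2*√89779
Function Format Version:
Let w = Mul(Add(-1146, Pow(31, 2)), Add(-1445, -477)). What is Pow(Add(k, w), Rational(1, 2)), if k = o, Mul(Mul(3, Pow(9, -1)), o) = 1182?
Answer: Mul(2, Pow(89779, Rational(1, 2))) ≈ 599.26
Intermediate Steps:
o = 3546 (o = Mul(3, 1182) = 3546)
k = 3546
w = 355570 (w = Mul(Add(-1146, 961), -1922) = Mul(-185, -1922) = 355570)
Pow(Add(k, w), Rational(1, 2)) = Pow(Add(3546, 355570), Rational(1, 2)) = Pow(359116, Rational(1, 2)) = Mul(2, Pow(89779, Rational(1, 2)))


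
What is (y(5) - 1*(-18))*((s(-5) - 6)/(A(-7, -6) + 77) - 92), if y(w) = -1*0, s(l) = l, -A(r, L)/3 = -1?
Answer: -66339/40 ≈ -1658.5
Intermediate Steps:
A(r, L) = 3 (A(r, L) = -3*(-1) = 3)
y(w) = 0
(y(5) - 1*(-18))*((s(-5) - 6)/(A(-7, -6) + 77) - 92) = (0 - 1*(-18))*((-5 - 6)/(3 + 77) - 92) = (0 + 18)*(-11/80 - 92) = 18*(-11*1/80 - 92) = 18*(-11/80 - 92) = 18*(-7371/80) = -66339/40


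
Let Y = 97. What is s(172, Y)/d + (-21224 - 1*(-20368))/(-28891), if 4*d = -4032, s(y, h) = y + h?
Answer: -6908831/29122128 ≈ -0.23724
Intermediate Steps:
s(y, h) = h + y
d = -1008 (d = (¼)*(-4032) = -1008)
s(172, Y)/d + (-21224 - 1*(-20368))/(-28891) = (97 + 172)/(-1008) + (-21224 - 1*(-20368))/(-28891) = 269*(-1/1008) + (-21224 + 20368)*(-1/28891) = -269/1008 - 856*(-1/28891) = -269/1008 + 856/28891 = -6908831/29122128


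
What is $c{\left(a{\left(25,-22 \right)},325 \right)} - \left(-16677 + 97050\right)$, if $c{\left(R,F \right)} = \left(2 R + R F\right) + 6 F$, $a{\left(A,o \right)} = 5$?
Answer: $-76788$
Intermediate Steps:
$c{\left(R,F \right)} = 2 R + 6 F + F R$ ($c{\left(R,F \right)} = \left(2 R + F R\right) + 6 F = 2 R + 6 F + F R$)
$c{\left(a{\left(25,-22 \right)},325 \right)} - \left(-16677 + 97050\right) = \left(2 \cdot 5 + 6 \cdot 325 + 325 \cdot 5\right) - \left(-16677 + 97050\right) = \left(10 + 1950 + 1625\right) - 80373 = 3585 - 80373 = -76788$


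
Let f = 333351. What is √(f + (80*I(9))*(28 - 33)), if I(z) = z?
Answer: 9*√4071 ≈ 574.24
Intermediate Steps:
√(f + (80*I(9))*(28 - 33)) = √(333351 + (80*9)*(28 - 33)) = √(333351 + 720*(-5)) = √(333351 - 3600) = √329751 = 9*√4071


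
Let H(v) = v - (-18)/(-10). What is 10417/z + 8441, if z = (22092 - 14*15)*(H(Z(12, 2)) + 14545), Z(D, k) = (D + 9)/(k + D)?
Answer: 13432464079592/1591335627 ≈ 8441.0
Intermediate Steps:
Z(D, k) = (9 + D)/(D + k)
H(v) = -9/5 + v (H(v) = v - (-18)*(-1)/10 = v - 1*9/5 = v - 9/5 = -9/5 + v)
z = 1591335627/5 (z = (22092 - 14*15)*((-9/5 + (9 + 12)/(12 + 2)) + 14545) = (22092 - 210)*((-9/5 + 21/14) + 14545) = 21882*((-9/5 + (1/14)*21) + 14545) = 21882*((-9/5 + 3/2) + 14545) = 21882*(-3/10 + 14545) = 21882*(145447/10) = 1591335627/5 ≈ 3.1827e+8)
10417/z + 8441 = 10417/(1591335627/5) + 8441 = 10417*(5/1591335627) + 8441 = 52085/1591335627 + 8441 = 13432464079592/1591335627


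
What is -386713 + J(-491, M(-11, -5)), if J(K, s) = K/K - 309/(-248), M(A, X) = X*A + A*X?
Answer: -95904267/248 ≈ -3.8671e+5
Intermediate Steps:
M(A, X) = 2*A*X (M(A, X) = A*X + A*X = 2*A*X)
J(K, s) = 557/248 (J(K, s) = 1 - 309*(-1/248) = 1 + 309/248 = 557/248)
-386713 + J(-491, M(-11, -5)) = -386713 + 557/248 = -95904267/248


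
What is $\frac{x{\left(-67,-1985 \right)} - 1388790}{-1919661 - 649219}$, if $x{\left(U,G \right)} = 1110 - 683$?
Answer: $\frac{1388363}{2568880} \approx 0.54045$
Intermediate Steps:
$x{\left(U,G \right)} = 427$ ($x{\left(U,G \right)} = 1110 - 683 = 427$)
$\frac{x{\left(-67,-1985 \right)} - 1388790}{-1919661 - 649219} = \frac{427 - 1388790}{-1919661 - 649219} = - \frac{1388363}{-2568880} = \left(-1388363\right) \left(- \frac{1}{2568880}\right) = \frac{1388363}{2568880}$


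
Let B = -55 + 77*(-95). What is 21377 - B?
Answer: 28747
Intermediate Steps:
B = -7370 (B = -55 - 7315 = -7370)
21377 - B = 21377 - 1*(-7370) = 21377 + 7370 = 28747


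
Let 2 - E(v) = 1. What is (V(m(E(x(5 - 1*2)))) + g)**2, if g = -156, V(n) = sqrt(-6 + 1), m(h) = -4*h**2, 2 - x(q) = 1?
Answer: (156 - I*sqrt(5))**2 ≈ 24331.0 - 697.65*I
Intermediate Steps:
x(q) = 1 (x(q) = 2 - 1*1 = 2 - 1 = 1)
E(v) = 1 (E(v) = 2 - 1*1 = 2 - 1 = 1)
V(n) = I*sqrt(5) (V(n) = sqrt(-5) = I*sqrt(5))
(V(m(E(x(5 - 1*2)))) + g)**2 = (I*sqrt(5) - 156)**2 = (-156 + I*sqrt(5))**2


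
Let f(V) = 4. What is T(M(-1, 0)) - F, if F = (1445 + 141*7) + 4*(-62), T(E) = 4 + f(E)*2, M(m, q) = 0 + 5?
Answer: -2172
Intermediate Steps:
M(m, q) = 5
T(E) = 12 (T(E) = 4 + 4*2 = 4 + 8 = 12)
F = 2184 (F = (1445 + 987) - 248 = 2432 - 248 = 2184)
T(M(-1, 0)) - F = 12 - 1*2184 = 12 - 2184 = -2172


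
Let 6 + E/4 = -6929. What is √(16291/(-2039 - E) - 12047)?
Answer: 2*I*√1989280890714/25701 ≈ 109.76*I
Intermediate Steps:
E = -27740 (E = -24 + 4*(-6929) = -24 - 27716 = -27740)
√(16291/(-2039 - E) - 12047) = √(16291/(-2039 - 1*(-27740)) - 12047) = √(16291/(-2039 + 27740) - 12047) = √(16291/25701 - 12047) = √(-309603656/25701) = 2*I*√1989280890714/25701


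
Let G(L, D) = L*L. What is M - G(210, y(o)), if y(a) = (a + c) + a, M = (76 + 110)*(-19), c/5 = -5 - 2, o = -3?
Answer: -47634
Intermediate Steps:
c = -35 (c = 5*(-5 - 2) = 5*(-7) = -35)
M = -3534 (M = 186*(-19) = -3534)
y(a) = -35 + 2*a (y(a) = (a - 35) + a = (-35 + a) + a = -35 + 2*a)
G(L, D) = L²
M - G(210, y(o)) = -3534 - 1*210² = -3534 - 1*44100 = -3534 - 44100 = -47634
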